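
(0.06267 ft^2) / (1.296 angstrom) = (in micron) 4.492e+13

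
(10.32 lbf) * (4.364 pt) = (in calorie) 0.01689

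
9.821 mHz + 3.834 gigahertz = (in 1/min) 2.3e+11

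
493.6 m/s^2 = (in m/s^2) 493.6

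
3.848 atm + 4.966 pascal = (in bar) 3.899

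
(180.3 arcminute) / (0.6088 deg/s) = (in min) 0.08227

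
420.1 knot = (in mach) 0.6347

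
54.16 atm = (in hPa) 5.488e+04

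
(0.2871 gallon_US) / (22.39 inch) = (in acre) 4.722e-07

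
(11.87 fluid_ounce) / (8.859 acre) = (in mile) 6.084e-12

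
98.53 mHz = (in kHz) 9.853e-05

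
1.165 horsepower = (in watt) 868.7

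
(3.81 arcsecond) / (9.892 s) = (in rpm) 1.783e-05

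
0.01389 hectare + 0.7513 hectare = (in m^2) 7652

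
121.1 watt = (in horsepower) 0.1624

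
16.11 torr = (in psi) 0.3115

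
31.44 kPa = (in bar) 0.3144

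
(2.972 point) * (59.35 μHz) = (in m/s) 6.223e-08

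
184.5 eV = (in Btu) 2.802e-20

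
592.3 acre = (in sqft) 2.58e+07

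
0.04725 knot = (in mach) 7.139e-05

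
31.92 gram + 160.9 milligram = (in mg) 3.208e+04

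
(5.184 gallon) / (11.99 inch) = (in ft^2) 0.6936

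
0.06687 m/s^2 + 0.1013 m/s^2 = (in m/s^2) 0.1682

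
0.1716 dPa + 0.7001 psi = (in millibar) 48.27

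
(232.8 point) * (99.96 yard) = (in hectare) 0.0007507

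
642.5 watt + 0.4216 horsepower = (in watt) 956.9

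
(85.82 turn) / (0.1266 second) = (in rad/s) 4259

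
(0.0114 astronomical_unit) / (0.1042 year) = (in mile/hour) 1161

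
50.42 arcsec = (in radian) 0.0002444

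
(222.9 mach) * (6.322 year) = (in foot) 4.964e+13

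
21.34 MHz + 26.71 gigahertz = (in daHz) 2.673e+09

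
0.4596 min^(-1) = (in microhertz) 7660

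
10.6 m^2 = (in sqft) 114.1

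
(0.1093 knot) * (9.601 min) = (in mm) 3.239e+04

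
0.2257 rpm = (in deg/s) 1.354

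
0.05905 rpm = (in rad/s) 0.006184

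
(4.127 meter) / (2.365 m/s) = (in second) 1.745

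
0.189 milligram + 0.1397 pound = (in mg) 6.337e+04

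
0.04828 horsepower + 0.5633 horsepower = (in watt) 456.1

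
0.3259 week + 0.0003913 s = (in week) 0.3259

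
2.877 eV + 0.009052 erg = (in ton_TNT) 2.163e-19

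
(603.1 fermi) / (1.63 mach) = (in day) 1.258e-20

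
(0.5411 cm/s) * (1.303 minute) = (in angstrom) 4.23e+09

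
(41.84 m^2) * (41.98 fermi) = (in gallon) 4.64e-10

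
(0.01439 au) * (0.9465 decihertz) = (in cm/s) 2.038e+10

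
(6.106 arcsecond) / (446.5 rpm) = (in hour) 1.759e-10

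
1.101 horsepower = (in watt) 821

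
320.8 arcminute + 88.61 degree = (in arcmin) 5637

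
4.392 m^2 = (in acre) 0.001085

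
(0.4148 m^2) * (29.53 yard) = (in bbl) 70.45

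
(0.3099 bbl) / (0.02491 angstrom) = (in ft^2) 2.129e+11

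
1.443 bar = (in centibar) 144.3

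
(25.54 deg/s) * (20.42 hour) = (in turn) 5215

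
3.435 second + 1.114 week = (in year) 0.02136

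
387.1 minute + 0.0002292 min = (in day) 0.2688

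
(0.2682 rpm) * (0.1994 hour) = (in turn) 3.209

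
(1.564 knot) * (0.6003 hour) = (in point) 4.929e+06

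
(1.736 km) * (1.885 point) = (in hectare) 0.0001154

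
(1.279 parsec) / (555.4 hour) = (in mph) 4.415e+10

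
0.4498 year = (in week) 23.45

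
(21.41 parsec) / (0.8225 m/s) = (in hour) 2.231e+14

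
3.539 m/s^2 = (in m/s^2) 3.539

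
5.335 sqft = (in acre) 0.0001225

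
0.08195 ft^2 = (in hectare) 7.613e-07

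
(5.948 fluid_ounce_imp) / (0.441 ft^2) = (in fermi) 4.125e+12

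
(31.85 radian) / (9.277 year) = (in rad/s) 1.089e-07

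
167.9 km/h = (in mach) 0.137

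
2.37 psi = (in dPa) 1.634e+05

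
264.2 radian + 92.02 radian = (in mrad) 3.562e+05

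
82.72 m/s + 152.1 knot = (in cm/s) 1.61e+04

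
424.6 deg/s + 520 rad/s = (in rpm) 5036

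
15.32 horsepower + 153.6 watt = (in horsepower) 15.53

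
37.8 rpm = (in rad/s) 3.958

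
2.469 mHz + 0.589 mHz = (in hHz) 3.058e-05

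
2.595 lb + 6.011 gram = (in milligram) 1.183e+06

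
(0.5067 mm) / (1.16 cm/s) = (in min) 0.000728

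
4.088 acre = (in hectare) 1.654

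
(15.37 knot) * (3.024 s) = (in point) 6.778e+04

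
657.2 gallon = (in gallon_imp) 547.2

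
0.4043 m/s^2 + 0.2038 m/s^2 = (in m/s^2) 0.6081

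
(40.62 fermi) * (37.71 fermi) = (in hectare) 1.532e-31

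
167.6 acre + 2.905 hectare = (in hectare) 70.73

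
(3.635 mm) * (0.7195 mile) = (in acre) 0.00104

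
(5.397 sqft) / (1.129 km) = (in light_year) 4.694e-20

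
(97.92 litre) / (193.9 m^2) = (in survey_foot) 0.001657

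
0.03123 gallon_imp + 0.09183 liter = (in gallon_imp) 0.05143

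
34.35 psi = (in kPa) 236.8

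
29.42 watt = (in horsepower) 0.03945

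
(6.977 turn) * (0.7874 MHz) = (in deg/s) 1.978e+09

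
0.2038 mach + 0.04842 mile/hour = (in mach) 0.2039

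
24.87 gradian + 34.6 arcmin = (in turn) 0.06378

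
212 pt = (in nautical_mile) 4.038e-05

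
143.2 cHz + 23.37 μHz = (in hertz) 1.432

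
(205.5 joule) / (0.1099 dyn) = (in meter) 1.87e+08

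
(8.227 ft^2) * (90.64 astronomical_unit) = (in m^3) 1.036e+13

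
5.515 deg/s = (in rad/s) 0.09625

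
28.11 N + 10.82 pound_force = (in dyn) 7.624e+06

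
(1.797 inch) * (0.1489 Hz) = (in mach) 1.996e-05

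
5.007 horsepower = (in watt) 3734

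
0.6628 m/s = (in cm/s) 66.28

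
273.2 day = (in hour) 6557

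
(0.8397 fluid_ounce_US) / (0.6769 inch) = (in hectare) 1.444e-07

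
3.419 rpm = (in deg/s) 20.51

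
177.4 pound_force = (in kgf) 80.47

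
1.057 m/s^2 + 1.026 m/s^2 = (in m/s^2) 2.083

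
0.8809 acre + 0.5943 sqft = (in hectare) 0.3565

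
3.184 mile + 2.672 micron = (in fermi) 5.124e+18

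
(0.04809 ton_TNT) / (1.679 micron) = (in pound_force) 2.694e+13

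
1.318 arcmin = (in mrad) 0.3834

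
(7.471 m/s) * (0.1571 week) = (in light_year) 7.503e-11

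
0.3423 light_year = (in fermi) 3.238e+30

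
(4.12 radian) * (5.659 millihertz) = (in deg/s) 1.336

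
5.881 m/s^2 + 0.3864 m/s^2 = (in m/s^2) 6.267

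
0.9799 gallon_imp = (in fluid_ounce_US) 150.6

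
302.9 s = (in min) 5.048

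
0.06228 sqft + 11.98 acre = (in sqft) 5.218e+05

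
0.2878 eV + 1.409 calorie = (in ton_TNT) 1.409e-09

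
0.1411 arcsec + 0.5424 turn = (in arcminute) 1.172e+04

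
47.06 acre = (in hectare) 19.04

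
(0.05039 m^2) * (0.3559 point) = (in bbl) 3.979e-05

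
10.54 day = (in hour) 253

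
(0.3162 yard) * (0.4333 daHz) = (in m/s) 1.253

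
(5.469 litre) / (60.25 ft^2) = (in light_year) 1.033e-19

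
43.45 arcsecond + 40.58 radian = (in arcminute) 1.395e+05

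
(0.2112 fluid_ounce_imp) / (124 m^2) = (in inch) 1.905e-06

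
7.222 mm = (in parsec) 2.34e-19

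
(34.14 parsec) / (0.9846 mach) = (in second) 3.142e+15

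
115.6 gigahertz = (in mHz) 1.156e+14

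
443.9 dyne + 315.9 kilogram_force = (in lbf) 696.4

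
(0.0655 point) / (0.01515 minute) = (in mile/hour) 5.686e-05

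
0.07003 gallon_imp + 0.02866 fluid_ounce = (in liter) 0.3192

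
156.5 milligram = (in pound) 0.000345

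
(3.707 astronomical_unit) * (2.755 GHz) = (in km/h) 5.5e+21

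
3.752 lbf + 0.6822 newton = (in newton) 17.37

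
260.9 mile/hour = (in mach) 0.3425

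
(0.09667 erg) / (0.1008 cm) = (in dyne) 0.959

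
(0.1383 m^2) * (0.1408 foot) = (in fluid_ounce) 200.7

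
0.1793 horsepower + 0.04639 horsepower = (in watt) 168.3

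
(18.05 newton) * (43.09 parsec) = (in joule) 2.4e+19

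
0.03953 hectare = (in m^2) 395.3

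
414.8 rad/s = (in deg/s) 2.377e+04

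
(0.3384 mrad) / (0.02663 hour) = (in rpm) 3.371e-05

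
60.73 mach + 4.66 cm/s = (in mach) 60.73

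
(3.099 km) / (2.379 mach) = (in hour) 0.001063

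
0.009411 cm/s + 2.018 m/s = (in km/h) 7.265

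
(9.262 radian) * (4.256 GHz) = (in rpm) 3.764e+11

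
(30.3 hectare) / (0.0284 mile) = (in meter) 6629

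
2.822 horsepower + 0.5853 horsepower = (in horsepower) 3.407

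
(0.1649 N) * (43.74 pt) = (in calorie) 0.0006081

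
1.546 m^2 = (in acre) 0.000382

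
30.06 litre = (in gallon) 7.941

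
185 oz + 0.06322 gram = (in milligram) 5.245e+06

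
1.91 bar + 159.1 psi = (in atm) 12.71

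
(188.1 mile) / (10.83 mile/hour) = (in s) 6.253e+04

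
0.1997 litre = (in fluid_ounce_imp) 7.028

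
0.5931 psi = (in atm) 0.04036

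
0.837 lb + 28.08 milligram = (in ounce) 13.39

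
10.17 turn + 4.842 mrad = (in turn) 10.17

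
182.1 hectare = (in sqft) 1.96e+07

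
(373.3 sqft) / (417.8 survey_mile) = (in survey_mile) 3.205e-08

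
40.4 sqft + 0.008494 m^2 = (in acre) 0.0009296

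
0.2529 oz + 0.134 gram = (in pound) 0.0161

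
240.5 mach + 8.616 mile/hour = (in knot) 1.592e+05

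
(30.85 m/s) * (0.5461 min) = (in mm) 1.011e+06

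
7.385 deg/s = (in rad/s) 0.1289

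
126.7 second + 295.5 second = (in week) 0.0006981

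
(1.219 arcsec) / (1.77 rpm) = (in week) 5.272e-11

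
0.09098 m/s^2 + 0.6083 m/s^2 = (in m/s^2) 0.6993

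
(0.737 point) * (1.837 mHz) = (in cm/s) 4.776e-05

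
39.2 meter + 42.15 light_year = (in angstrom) 3.988e+27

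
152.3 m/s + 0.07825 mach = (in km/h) 644.2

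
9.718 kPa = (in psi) 1.409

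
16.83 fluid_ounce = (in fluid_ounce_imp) 17.52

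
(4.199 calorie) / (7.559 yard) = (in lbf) 0.5714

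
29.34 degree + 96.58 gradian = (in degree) 116.3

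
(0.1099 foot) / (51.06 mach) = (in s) 1.927e-06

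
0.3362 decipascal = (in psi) 4.876e-06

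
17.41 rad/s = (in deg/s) 997.5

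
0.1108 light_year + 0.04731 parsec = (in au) 1.677e+04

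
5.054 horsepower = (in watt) 3769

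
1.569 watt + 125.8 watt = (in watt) 127.4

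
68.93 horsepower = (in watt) 5.14e+04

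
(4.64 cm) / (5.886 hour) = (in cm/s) 0.000219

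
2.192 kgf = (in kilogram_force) 2.192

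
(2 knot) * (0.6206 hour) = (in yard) 2514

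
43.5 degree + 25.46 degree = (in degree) 68.96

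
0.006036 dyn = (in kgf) 6.155e-09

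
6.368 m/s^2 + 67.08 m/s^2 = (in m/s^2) 73.45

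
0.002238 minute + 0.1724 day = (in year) 0.0004723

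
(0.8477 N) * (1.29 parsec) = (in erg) 3.374e+23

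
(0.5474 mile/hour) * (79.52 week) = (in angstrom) 1.177e+17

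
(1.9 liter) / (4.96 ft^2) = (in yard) 0.004509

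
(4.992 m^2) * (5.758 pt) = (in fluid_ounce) 342.9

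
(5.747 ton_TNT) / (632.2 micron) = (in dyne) 3.803e+18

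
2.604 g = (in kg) 0.002604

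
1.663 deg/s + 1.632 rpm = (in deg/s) 11.46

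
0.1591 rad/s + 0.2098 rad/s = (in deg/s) 21.14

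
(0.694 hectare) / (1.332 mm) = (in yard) 5.698e+06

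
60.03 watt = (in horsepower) 0.0805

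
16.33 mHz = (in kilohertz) 1.633e-05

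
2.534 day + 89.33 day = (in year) 0.2517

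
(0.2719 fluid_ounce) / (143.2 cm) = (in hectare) 5.615e-10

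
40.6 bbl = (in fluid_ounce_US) 2.183e+05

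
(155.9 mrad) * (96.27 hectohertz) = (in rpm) 1.433e+04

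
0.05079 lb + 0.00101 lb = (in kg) 0.0235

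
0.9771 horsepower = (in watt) 728.6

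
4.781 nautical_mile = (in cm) 8.854e+05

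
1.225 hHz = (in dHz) 1225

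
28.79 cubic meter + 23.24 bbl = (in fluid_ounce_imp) 1.143e+06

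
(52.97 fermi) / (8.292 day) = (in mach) 2.171e-22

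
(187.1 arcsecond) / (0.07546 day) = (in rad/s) 1.391e-07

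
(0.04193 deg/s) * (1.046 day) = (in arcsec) 1.364e+07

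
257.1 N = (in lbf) 57.8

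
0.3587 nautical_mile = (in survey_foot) 2179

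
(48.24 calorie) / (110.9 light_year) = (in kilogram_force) 1.962e-17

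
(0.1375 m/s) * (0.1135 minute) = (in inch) 36.87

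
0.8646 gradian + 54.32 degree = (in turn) 0.1531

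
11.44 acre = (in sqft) 4.983e+05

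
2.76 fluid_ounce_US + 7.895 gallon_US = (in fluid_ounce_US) 1013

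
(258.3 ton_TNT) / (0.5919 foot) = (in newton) 5.99e+12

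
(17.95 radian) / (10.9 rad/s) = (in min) 0.02745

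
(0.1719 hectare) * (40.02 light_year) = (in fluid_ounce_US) 2.201e+25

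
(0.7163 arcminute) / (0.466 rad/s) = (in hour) 1.242e-07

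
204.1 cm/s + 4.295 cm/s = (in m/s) 2.084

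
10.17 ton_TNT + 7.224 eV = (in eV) 2.656e+29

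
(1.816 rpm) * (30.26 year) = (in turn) 2.888e+07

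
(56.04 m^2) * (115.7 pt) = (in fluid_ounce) 7.734e+04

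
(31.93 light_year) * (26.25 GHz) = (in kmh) 2.855e+28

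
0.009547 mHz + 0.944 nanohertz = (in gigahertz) 9.548e-15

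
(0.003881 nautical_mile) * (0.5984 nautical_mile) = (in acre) 1.968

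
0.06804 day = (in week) 0.00972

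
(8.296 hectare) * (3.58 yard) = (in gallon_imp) 5.974e+07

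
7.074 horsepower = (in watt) 5275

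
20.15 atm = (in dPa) 2.042e+07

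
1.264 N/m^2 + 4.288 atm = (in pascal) 4.345e+05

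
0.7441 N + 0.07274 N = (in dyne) 8.168e+04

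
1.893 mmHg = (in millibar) 2.524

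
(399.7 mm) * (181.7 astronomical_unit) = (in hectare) 1.086e+09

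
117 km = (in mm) 1.17e+08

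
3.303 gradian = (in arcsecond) 1.07e+04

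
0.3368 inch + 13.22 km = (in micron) 1.322e+10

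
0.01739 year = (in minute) 9140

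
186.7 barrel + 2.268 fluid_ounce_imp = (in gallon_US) 7841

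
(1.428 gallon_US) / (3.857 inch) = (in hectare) 5.518e-06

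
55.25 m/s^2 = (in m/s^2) 55.25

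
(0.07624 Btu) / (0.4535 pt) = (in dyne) 5.028e+10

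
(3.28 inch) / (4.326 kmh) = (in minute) 0.001156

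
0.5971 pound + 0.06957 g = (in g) 270.9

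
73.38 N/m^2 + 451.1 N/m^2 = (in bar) 0.005245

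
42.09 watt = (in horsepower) 0.05644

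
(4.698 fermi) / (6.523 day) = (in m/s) 8.336e-21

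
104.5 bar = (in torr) 7.838e+04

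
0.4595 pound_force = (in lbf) 0.4595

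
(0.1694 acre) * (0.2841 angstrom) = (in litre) 1.948e-05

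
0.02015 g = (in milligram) 20.15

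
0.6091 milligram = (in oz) 2.149e-05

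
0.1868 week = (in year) 0.003582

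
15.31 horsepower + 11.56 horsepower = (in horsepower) 26.87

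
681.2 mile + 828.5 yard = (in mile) 681.7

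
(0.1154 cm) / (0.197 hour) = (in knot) 3.163e-06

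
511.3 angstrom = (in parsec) 1.657e-24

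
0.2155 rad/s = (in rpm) 2.058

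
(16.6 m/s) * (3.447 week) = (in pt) 9.81e+10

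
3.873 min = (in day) 0.00269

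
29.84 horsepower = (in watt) 2.225e+04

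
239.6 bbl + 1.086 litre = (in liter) 3.809e+04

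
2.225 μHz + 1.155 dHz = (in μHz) 1.155e+05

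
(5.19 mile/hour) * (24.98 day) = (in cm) 5.007e+08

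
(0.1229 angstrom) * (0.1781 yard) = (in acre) 4.946e-16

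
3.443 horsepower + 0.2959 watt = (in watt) 2568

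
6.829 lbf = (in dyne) 3.038e+06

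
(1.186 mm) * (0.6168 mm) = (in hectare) 7.315e-11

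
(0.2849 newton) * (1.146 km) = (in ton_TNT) 7.803e-08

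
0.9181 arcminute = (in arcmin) 0.9181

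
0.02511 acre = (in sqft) 1094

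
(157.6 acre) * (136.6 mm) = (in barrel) 5.48e+05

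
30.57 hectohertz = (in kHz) 3.057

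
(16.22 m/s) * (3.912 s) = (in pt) 1.799e+05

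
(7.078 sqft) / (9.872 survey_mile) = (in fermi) 4.139e+10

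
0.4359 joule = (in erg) 4.359e+06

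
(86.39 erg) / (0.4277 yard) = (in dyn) 2.209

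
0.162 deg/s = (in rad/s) 0.002827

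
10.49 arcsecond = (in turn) 8.094e-06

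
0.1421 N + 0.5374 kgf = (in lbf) 1.217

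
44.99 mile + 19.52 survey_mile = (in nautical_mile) 56.06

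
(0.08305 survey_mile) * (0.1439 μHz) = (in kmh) 6.924e-05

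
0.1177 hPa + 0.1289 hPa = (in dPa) 246.6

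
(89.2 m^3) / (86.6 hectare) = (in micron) 103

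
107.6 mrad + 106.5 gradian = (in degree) 102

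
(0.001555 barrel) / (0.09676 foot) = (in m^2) 0.008383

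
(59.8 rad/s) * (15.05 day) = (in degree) 4.455e+09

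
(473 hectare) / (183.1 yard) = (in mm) 2.825e+07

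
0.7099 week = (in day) 4.969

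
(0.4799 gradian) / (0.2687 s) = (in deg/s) 1.607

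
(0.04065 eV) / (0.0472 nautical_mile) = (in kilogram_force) 7.597e-24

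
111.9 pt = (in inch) 1.554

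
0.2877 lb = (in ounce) 4.603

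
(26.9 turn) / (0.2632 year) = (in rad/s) 2.036e-05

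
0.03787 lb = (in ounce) 0.6059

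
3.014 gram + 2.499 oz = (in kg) 0.07386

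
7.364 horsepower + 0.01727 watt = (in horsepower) 7.364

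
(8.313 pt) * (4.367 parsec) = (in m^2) 3.952e+14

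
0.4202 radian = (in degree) 24.08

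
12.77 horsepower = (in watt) 9523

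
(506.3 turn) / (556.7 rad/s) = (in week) 9.448e-06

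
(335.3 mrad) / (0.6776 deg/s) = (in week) 4.688e-05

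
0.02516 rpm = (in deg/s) 0.151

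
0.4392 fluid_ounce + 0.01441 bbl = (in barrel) 0.01449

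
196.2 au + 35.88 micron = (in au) 196.2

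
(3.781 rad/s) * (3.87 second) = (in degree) 838.4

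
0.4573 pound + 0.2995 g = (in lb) 0.458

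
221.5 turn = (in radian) 1392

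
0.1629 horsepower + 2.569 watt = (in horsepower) 0.1663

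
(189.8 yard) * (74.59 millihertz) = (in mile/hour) 28.96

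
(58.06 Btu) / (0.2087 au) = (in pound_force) 4.411e-07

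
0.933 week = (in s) 5.643e+05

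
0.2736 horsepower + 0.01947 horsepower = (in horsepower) 0.2931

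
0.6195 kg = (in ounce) 21.85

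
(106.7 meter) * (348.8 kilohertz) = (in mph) 8.325e+07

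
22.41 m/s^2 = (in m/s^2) 22.41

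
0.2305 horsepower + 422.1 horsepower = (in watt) 3.149e+05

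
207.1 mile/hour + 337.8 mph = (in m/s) 243.6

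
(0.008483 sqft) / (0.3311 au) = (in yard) 1.74e-14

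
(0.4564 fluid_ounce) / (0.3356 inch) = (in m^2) 0.001583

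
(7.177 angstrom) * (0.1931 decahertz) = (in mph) 3.1e-09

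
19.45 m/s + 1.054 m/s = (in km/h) 73.81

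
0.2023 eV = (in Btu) 3.072e-23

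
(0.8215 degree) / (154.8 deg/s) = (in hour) 1.474e-06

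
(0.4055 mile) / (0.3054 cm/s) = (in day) 2.473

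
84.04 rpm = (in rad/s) 8.801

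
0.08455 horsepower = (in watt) 63.05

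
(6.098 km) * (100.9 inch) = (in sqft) 1.682e+05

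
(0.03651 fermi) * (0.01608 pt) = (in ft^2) 2.229e-21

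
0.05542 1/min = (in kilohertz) 9.237e-07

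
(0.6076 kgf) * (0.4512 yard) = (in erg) 2.458e+07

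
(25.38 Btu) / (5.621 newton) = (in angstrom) 4.764e+13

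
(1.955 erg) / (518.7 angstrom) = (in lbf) 0.8473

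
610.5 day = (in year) 1.673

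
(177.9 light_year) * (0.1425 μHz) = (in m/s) 2.398e+11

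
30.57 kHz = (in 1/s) 3.057e+04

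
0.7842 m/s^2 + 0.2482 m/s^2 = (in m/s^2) 1.032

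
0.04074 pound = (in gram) 18.48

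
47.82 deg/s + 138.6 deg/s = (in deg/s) 186.4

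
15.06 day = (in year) 0.04126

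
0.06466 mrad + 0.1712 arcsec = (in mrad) 0.06549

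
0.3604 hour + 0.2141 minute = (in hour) 0.364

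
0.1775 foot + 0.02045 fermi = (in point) 153.4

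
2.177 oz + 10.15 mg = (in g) 61.73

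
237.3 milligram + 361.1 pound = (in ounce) 5778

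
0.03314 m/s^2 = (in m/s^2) 0.03314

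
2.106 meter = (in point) 5970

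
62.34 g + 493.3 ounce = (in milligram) 1.405e+07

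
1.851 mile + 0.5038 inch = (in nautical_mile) 1.608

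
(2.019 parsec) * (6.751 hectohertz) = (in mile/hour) 9.408e+19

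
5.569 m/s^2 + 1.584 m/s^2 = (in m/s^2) 7.153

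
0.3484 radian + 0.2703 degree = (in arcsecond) 7.284e+04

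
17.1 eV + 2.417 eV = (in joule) 3.127e-18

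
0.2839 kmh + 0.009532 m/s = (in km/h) 0.3182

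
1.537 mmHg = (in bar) 0.002049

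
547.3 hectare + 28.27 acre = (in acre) 1381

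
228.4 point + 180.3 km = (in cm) 1.803e+07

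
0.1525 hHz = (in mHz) 1.525e+04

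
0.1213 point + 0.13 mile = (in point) 5.93e+05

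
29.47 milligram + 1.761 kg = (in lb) 3.882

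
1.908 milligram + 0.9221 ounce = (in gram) 26.14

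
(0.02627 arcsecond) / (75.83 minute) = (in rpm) 2.673e-10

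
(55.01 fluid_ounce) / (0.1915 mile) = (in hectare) 5.279e-10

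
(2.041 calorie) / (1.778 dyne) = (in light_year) 5.077e-11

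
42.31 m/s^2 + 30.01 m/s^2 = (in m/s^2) 72.32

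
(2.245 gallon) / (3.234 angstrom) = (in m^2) 2.628e+07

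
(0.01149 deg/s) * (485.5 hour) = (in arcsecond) 7.23e+07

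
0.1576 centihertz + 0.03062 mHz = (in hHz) 1.607e-05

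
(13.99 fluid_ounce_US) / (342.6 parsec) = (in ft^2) 4.213e-22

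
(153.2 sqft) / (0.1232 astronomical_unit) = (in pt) 2.189e-06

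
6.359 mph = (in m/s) 2.843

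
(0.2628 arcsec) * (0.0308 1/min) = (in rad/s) 6.54e-10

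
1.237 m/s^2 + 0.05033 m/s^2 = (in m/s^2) 1.287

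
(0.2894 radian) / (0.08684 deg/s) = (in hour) 0.05304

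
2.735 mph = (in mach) 0.003591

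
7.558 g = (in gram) 7.558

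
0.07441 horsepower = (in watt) 55.49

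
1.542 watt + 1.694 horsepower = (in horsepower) 1.696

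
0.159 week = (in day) 1.113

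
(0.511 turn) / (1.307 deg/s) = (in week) 0.0002327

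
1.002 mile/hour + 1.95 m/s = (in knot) 4.661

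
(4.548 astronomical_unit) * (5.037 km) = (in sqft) 3.689e+16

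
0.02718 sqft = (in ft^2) 0.02718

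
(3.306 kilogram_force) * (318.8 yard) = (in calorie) 2259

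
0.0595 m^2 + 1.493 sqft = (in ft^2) 2.133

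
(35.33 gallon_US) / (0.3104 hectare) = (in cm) 0.004309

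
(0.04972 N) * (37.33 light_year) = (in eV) 1.096e+35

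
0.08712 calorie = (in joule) 0.3645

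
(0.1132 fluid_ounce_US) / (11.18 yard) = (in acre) 8.092e-11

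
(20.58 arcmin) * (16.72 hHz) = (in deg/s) 573.5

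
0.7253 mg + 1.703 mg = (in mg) 2.428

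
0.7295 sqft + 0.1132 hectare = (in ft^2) 1.219e+04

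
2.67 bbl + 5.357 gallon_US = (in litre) 444.8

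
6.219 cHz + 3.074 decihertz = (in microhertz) 3.696e+05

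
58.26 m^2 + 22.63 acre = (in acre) 22.64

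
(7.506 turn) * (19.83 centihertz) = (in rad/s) 9.352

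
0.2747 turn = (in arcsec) 3.56e+05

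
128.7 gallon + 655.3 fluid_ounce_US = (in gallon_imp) 111.4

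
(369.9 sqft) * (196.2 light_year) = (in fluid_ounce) 2.157e+24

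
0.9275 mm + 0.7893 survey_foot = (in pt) 684.6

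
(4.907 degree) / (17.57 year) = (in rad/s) 1.546e-10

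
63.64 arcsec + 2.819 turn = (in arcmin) 6.089e+04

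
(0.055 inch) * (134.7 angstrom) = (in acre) 4.65e-15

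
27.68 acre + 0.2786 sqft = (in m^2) 1.12e+05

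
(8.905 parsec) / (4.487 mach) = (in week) 2.974e+08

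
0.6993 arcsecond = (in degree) 0.0001943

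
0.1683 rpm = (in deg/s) 1.01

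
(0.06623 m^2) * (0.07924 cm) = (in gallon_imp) 0.01154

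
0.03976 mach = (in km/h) 48.74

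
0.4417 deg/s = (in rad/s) 0.007709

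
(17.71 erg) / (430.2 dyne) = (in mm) 0.4117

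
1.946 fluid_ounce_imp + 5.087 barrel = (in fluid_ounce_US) 2.735e+04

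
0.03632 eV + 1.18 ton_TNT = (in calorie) 1.18e+09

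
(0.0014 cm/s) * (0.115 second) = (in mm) 0.00161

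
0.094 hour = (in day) 0.003917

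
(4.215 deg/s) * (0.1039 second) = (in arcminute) 26.28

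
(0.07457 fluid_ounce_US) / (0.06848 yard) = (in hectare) 3.522e-09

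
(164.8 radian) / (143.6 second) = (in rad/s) 1.148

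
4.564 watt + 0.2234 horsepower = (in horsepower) 0.2295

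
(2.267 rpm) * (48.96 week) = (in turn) 1.119e+06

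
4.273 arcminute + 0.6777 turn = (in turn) 0.6779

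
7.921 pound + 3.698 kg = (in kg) 7.291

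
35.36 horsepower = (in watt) 2.637e+04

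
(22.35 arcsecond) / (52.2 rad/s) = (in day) 2.403e-11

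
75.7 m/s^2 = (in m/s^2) 75.7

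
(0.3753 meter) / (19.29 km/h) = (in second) 0.07004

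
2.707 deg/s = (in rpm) 0.4512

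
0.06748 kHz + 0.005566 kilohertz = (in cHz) 7305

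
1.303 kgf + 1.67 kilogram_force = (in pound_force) 6.554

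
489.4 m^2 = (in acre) 0.1209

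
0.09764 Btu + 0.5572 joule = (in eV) 6.465e+20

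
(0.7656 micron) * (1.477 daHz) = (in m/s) 1.131e-05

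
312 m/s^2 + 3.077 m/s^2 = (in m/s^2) 315.1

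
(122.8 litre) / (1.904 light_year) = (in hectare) 6.817e-22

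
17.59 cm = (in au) 1.176e-12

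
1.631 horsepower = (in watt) 1216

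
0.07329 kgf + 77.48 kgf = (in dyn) 7.605e+07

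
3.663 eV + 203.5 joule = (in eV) 1.27e+21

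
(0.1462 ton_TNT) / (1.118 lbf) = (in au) 0.0008222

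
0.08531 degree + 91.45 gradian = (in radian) 1.438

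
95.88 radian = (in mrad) 9.588e+04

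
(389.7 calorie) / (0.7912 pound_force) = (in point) 1.313e+06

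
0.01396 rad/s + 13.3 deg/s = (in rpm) 2.35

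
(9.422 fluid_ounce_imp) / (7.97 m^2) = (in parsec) 1.089e-21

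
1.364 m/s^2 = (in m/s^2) 1.364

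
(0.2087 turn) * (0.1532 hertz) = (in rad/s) 0.2009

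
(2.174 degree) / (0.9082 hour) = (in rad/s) 1.161e-05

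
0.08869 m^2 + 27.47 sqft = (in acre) 0.0006525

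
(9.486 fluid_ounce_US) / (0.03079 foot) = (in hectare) 2.989e-06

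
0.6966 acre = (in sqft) 3.034e+04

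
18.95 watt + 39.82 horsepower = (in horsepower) 39.85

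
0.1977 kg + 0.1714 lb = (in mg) 2.754e+05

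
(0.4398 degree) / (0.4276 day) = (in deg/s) 1.19e-05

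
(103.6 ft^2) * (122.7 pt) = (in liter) 416.6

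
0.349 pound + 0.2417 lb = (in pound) 0.5907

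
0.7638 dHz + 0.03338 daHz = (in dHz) 4.102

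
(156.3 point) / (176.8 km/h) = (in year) 3.56e-11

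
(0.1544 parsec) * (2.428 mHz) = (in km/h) 4.164e+13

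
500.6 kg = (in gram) 5.006e+05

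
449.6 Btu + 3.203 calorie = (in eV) 2.961e+24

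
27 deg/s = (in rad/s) 0.4712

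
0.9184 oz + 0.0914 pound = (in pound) 0.1488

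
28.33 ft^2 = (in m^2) 2.632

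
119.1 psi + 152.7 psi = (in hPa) 1.874e+04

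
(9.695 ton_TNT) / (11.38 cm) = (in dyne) 3.564e+16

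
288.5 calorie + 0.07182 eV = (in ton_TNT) 2.885e-07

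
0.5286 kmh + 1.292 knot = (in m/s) 0.8115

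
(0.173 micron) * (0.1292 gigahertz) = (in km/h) 80.47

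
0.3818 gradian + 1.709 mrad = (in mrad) 7.706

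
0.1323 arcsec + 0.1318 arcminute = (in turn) 6.204e-06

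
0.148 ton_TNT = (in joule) 6.192e+08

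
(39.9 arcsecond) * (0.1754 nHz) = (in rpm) 3.24e-13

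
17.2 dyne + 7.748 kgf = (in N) 75.98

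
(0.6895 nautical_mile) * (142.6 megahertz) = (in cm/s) 1.821e+13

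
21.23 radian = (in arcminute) 7.298e+04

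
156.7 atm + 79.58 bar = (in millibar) 2.384e+05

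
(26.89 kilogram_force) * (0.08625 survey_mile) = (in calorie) 8748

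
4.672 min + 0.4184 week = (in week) 0.4189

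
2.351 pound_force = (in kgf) 1.066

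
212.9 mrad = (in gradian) 13.55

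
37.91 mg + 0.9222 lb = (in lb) 0.9223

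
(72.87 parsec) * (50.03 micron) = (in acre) 2.78e+10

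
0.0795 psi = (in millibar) 5.481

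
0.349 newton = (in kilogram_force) 0.03559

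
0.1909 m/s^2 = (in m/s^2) 0.1909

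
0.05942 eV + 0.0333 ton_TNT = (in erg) 1.393e+15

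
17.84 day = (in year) 0.04888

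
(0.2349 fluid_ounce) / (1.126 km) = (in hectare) 6.169e-13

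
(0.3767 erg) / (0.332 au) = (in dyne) 7.585e-14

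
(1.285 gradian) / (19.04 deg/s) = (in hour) 1.687e-05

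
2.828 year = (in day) 1032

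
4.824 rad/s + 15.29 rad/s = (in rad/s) 20.11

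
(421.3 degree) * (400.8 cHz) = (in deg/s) 1689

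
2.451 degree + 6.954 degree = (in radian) 0.1641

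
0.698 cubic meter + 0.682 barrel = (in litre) 806.4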